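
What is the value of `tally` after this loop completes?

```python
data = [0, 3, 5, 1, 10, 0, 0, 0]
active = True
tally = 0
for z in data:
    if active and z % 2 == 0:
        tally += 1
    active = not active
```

Count even values at even positions
`tally` takes the values: 0 → 1 → 2 → 3

Answer: 3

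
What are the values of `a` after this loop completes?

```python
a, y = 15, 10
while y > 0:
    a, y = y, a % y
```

GCD of 15 and 10
`a` takes the values: 15 → 10 → 5

Answer: 5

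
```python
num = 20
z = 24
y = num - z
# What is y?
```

Trace:
`num = 20` → num = 20
`z = 24` → z = 24
`y = num - z` → y = -4
So y = -4

Answer: -4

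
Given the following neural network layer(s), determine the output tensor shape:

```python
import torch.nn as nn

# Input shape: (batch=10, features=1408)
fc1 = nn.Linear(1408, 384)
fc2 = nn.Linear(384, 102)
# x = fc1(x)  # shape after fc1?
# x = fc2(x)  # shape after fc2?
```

Input: (10, 1408) -> after fc1: (10, 384) -> Output: (10, 102)

Answer: (10, 102)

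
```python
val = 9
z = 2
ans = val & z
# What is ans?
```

Trace:
`val = 9` → val = 9
`z = 2` → z = 2
`ans = val & z` → ans = 0
So ans = 0

Answer: 0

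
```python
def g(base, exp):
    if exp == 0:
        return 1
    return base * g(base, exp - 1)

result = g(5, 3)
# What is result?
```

g(5, 3) = 5 * 5 * 5 = 125

Answer: 125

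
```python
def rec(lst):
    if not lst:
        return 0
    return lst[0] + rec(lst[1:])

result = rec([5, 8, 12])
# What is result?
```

5 + 8 + 12 + 0 = 25

Answer: 25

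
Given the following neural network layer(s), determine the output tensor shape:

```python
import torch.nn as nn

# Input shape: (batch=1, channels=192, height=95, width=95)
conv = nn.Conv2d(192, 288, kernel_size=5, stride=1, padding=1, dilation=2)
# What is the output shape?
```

Input: (1, 192, 95, 95) -> Output: (1, 288, 89, 89)

Answer: (1, 288, 89, 89)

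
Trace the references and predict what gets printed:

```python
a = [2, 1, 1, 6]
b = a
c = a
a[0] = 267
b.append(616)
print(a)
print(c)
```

Key concept: multiple aliases.
Step by step:
`a = [2, 1, 1, 6]` → a = [2, 1, 1, 6]
`b = a` → b = [2, 1, 1, 6] (same object as a)
`c = a` → c = [2, 1, 1, 6] (same object as a, b)
`a[0] = 267` → a = [267, 1, 1, 6] (same object as b, c); b = [267, 1, 1, 6] (same object as a, c); c = [267, 1, 1, 6] (same object as a, b)
`b.append(616)` → a = [267, 1, 1, 6, 616] (same object as b, c); b = [267, 1, 1, 6, 616] (same object as a, c); c = [267, 1, 1, 6, 616] (same object as a, b)
`print(a)` → prints [267, 1, 1, 6, 616]
`print(c)` → prints [267, 1, 1, 6, 616]

Answer:
[267, 1, 1, 6, 616]
[267, 1, 1, 6, 616]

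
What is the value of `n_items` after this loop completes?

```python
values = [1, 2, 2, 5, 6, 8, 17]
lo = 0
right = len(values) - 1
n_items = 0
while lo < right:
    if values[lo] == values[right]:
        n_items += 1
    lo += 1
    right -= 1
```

Count matching pairs from ends
`n_items` takes the values: 0

Answer: 0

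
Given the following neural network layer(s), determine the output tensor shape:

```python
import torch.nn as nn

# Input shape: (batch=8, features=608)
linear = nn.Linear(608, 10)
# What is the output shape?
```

Input: (8, 608) -> Output: (8, 10)

Answer: (8, 10)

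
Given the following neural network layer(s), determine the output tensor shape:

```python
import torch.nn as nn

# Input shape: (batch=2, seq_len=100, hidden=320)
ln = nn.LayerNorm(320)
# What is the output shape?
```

Input: (2, 100, 320) -> Output: (2, 100, 320)

Answer: (2, 100, 320)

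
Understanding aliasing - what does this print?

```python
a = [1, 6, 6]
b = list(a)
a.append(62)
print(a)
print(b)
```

Key concept: list() constructor creates copy.
Step by step:
`a = [1, 6, 6]` → a = [1, 6, 6]
`b = list(a)` → b = [1, 6, 6]
`a.append(62)` → a = [1, 6, 6, 62]
`print(a)` → prints [1, 6, 6, 62]
`print(b)` → prints [1, 6, 6]

Answer:
[1, 6, 6, 62]
[1, 6, 6]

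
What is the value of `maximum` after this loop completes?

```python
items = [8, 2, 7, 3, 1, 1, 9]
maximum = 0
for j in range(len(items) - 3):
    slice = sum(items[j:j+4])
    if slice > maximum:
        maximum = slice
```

Max sum of 4-element window in [8, 2, 7, 3, 1, 1, 9]
`maximum` takes the values: 0 → 20

Answer: 20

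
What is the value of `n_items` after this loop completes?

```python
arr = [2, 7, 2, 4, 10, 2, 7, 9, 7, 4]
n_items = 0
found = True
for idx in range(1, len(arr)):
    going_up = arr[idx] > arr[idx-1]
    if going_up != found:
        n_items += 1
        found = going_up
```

Count direction changes in [2, 7, 2, 4, 10, 2, 7, 9, 7, 4]
`n_items` takes the values: 0 → 1 → 2 → 3 → 4 → 5

Answer: 5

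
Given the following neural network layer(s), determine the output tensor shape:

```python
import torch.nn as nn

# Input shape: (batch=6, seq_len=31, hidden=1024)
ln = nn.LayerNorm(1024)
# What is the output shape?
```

Input: (6, 31, 1024) -> Output: (6, 31, 1024)

Answer: (6, 31, 1024)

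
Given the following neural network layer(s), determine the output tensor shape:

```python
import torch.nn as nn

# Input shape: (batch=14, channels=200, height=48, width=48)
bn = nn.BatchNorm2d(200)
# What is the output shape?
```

Input: (14, 200, 48, 48) -> Output: (14, 200, 48, 48)

Answer: (14, 200, 48, 48)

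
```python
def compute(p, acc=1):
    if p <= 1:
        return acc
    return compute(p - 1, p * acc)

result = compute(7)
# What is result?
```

Accumulator trace (n, acc): (7, 1) -> (6, 7) -> (5, 42) -> (4, 210) -> (3, 840) -> (2, 2520) -> (1, 5040) -> return 5040

Answer: 5040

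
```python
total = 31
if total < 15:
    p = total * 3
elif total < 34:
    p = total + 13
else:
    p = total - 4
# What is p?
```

Trace:
`total = 31` → total = 31
`if total < 15: ...` → total < 15 is False, total < 34 is True → p = 44
So p = 44

Answer: 44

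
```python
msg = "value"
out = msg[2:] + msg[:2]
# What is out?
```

Trace:
`msg = "value"` → msg = 'value'
`out = msg[2:] + msg[:2]` → out = 'lueva'
So out = 'lueva'

Answer: 'lueva'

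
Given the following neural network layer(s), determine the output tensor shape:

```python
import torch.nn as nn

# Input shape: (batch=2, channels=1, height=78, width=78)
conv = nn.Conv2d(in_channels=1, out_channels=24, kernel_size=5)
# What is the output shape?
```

Input: (2, 1, 78, 78) -> Output: (2, 24, 74, 74)

Answer: (2, 24, 74, 74)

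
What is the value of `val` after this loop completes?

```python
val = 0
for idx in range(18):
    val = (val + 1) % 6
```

Increment mod 6, 18 times = 0
`val` takes the values: 0 → 1 → 2 → 3 → 4 → 5 → 0 → 1 → 2 → 3 → 4 → 5 → 0 → 1 → 2 → 3 → 4 → 5 → 0

Answer: 0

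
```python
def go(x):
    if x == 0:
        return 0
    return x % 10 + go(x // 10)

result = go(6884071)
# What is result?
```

Sum of digits of 6884071: 1 + 7 + 0 + 4 + 8 + 8 + 6 = 34

Answer: 34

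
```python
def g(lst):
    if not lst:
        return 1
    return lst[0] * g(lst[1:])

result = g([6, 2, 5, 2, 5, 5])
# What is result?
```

Product over [6, 2, 5, 2, 5, 5] = 6 * 2 * 5 * 2 * 5 * 5 = 3000

Answer: 3000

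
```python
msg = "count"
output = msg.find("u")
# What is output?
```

Trace:
`msg = "count"` → msg = 'count'
`output = msg.find("u")` → output = 2
So output = 2

Answer: 2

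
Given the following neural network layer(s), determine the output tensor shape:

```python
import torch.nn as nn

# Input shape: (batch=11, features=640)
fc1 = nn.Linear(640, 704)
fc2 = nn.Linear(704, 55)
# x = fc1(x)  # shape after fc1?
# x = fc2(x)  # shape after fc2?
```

Input: (11, 640) -> after fc1: (11, 704) -> Output: (11, 55)

Answer: (11, 55)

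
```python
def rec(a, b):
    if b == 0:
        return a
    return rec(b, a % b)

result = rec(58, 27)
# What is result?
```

rec(58, 27) -> rec(27, 4) -> rec(4, 3) -> rec(3, 1) -> rec(1, 0) -> 1

Answer: 1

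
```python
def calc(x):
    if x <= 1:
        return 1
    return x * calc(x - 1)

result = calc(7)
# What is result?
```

calc(7) = 7 * 6 * 5 * 4 * 3 * 2 * 1 = 5040

Answer: 5040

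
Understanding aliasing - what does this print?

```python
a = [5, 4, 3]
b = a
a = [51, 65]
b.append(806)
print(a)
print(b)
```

Key concept: rebinding vs mutation: a is rebound to a new list, b still points at the original.
Step by step:
`a = [5, 4, 3]` → a = [5, 4, 3]
`b = a` → b = [5, 4, 3] (same object as a)
`a = [51, 65]` → a = [51, 65]
`b.append(806)` → b = [5, 4, 3, 806]
`print(a)` → prints [51, 65]
`print(b)` → prints [5, 4, 3, 806]

Answer:
[51, 65]
[5, 4, 3, 806]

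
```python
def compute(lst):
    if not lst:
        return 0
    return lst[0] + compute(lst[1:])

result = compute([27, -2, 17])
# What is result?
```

27 + (-2) + 17 + 0 = 42

Answer: 42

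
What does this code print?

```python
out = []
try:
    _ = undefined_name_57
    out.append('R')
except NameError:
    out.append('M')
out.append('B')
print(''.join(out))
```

Execution trace: 'M' (except NameError) → 'B' (after the try/except). Output: MB

Answer: MB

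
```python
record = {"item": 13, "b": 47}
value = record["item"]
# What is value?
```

Trace:
`record = {"item": 13, "b": 47}` → record = {'item': 13, 'b': 47}
`value = record["item"]` → value = 13
So value = 13

Answer: 13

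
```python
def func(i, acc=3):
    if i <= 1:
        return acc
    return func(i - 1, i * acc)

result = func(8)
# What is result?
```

Accumulator trace (n, acc): (8, 3) -> (7, 24) -> (6, 168) -> (5, 1008) -> (4, 5040) -> (3, 20160) -> (2, 60480) -> (1, 120960) -> return 120960

Answer: 120960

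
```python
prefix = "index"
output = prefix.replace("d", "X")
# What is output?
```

Trace:
`prefix = "index"` → prefix = 'index'
`output = prefix.replace("d", "X")` → output = 'inXex'
So output = 'inXex'

Answer: 'inXex'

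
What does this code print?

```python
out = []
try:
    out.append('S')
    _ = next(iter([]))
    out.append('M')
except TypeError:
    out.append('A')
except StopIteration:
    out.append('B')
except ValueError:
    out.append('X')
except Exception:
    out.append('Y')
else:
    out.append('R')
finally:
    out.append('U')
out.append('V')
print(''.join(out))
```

Execution trace: 'S' (try body) → 'B' (except StopIteration) → 'U' (finally) → 'V' (after the try/except). Output: SBUV

Answer: SBUV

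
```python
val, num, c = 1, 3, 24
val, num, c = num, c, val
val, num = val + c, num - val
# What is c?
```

Trace:
`val, num, c = 1, 3, 24` → val = 1; num = 3; c = 24
`val, num, c = num, c, val` → val = 3; num = 24; c = 1
`val, num = val + c, num - val` → val = 4; num = 21
So c = 1

Answer: 1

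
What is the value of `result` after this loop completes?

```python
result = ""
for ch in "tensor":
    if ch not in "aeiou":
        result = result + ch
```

Remove vowels from 'tensor'
`result` takes the values: "" → "t" → "tn" → "tns" → "tnsr"

Answer: "tnsr"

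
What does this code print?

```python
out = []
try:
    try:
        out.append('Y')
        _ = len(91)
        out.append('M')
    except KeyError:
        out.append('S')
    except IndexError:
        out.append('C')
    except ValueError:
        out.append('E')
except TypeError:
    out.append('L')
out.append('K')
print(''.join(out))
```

Execution trace: 'Y' (try body) → 'L' (outer except TypeError) → 'K' (after the try/except). Output: YLK

Answer: YLK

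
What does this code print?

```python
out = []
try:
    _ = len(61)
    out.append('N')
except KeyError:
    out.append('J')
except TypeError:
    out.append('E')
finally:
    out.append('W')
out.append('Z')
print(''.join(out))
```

Execution trace: 'E' (except TypeError) → 'W' (finally) → 'Z' (after the try/except). Output: EWZ

Answer: EWZ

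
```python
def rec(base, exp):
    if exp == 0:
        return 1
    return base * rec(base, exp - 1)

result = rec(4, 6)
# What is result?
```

rec(4, 6) = 4 * 4 * 4 * 4 * 4 * 4 = 4096

Answer: 4096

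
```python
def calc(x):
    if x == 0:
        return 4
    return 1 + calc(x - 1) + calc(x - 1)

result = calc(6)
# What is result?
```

calc(x) = 1 + 2·calc(x-1), calc(0)=4. Closed form: (4+1)·2^6 - 1 = 319.

Answer: 319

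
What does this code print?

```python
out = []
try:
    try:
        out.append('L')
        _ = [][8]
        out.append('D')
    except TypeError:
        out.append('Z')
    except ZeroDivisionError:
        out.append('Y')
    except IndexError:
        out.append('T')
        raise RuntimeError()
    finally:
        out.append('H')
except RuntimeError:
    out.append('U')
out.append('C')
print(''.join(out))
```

Execution trace: 'L' (inner try body) → 'T' (inner except IndexError) → 'H' (inner finally) → 'U' (outer except RuntimeError) → 'C' (after the try/except). Output: LTHUC

Answer: LTHUC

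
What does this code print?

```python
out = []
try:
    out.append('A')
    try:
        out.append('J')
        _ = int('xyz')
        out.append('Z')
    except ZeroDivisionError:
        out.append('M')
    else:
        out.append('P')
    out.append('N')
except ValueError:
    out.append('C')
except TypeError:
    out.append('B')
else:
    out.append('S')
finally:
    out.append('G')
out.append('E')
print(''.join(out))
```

Execution trace: 'A' (try body) → 'J' (inner try body) → 'C' (except ValueError) → 'G' (finally) → 'E' (after the try/except). Output: AJCGE

Answer: AJCGE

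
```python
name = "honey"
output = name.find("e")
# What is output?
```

Trace:
`name = "honey"` → name = 'honey'
`output = name.find("e")` → output = 3
So output = 3

Answer: 3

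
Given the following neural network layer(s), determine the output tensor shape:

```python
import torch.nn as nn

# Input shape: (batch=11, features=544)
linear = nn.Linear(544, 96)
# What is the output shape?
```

Input: (11, 544) -> Output: (11, 96)

Answer: (11, 96)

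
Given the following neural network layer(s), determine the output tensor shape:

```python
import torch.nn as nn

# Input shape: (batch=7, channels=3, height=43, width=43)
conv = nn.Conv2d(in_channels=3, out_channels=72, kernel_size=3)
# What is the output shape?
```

Input: (7, 3, 43, 43) -> Output: (7, 72, 41, 41)

Answer: (7, 72, 41, 41)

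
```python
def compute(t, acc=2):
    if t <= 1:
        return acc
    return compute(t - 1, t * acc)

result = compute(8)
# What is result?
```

Accumulator trace (n, acc): (8, 2) -> (7, 16) -> (6, 112) -> (5, 672) -> (4, 3360) -> (3, 13440) -> (2, 40320) -> (1, 80640) -> return 80640

Answer: 80640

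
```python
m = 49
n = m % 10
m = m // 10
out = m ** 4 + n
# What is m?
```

Trace:
`m = 49` → m = 49
`n = m % 10` → n = 9
`m = m // 10` → m = 4
`out = m ** 4 + n` → out = 265
So m = 4

Answer: 4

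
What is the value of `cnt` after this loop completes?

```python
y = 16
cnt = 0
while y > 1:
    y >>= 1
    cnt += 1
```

Count right shifts until 1
`cnt` takes the values: 0 → 1 → 2 → 3 → 4

Answer: 4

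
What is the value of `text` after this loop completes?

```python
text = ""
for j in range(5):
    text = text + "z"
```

Repeat 'z' 5 times
`text` takes the values: "" → "z" → "zz" → "zzz" → "zzzz" → "zzzzz"

Answer: "zzzzz"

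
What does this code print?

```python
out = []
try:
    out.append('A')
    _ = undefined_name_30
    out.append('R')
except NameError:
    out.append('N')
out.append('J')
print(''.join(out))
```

Execution trace: 'A' (try body) → 'N' (except NameError) → 'J' (after the try/except). Output: ANJ

Answer: ANJ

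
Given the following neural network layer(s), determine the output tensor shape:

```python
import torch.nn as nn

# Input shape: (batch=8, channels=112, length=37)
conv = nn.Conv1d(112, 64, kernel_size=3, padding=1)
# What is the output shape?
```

Input: (8, 112, 37) -> Output: (8, 64, 37)

Answer: (8, 64, 37)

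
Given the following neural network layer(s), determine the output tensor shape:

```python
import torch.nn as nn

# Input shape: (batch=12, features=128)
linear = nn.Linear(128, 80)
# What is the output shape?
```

Input: (12, 128) -> Output: (12, 80)

Answer: (12, 80)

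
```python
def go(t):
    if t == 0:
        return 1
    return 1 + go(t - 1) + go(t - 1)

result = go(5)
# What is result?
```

go(t) = 1 + 2·go(t-1), go(0)=1. Closed form: (1+1)·2^5 - 1 = 63.

Answer: 63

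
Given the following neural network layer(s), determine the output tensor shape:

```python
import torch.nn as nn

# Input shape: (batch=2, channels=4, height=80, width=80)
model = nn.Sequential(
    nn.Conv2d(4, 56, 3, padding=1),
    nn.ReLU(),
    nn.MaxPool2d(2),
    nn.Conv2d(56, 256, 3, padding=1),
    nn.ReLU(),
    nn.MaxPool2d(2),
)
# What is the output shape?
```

Input: (2, 4, 80, 80) -> after first Conv2d: (2, 56, 80, 80) -> after first MaxPool2d: (2, 56, 40, 40) -> after second Conv2d: (2, 256, 40, 40) -> Output: (2, 256, 20, 20)

Answer: (2, 256, 20, 20)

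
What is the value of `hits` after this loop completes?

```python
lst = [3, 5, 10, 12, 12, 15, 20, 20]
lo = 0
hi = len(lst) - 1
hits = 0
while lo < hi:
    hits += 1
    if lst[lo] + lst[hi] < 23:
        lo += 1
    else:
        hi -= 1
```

Steps to find pair summing to 23
`hits` takes the values: 0 → 1 → 2 → 3 → 4 → 5 → 6 → 7

Answer: 7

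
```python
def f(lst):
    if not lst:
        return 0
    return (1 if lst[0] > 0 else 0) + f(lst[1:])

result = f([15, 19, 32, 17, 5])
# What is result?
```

Count of positive elements in [15, 19, 32, 17, 5] = 5

Answer: 5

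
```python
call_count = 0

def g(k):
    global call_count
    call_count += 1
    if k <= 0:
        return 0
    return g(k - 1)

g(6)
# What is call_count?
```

Linear recursion stepping by 1: 7 calls from k=6 down to ≤0.

Answer: 7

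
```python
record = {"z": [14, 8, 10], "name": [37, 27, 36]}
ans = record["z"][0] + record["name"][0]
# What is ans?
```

Trace:
`record = {"z": [14, 8, 10], "name": [37, 27, 36]}` → record = {'z': [14, 8, 10], 'name': [37, 27, 36]}
`ans = record["z"][0] + record["name"][0]` → ans = 51
So ans = 51

Answer: 51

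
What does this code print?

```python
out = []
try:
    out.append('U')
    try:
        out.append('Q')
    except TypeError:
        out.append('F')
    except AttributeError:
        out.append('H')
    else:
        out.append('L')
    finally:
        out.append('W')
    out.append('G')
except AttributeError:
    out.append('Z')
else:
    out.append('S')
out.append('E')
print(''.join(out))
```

Execution trace: 'U' (try body) → 'Q' (inner try body, no exception) → 'L' (inner else) → 'W' (inner finally) → 'G' (try body, no exception) → 'S' (else) → 'E' (after the try/except). Output: UQLWGSE

Answer: UQLWGSE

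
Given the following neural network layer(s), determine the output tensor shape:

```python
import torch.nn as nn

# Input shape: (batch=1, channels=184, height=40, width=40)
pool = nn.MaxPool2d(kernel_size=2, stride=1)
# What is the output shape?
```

Input: (1, 184, 40, 40) -> Output: (1, 184, 39, 39)

Answer: (1, 184, 39, 39)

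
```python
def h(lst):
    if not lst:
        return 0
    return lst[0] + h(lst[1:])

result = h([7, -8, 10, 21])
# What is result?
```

7 + (-8) + 10 + 21 + 0 = 30

Answer: 30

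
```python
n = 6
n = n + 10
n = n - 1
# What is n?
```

Trace:
`n = 6` → n = 6
`n = n + 10` → n = 16
`n = n - 1` → n = 15
So n = 15

Answer: 15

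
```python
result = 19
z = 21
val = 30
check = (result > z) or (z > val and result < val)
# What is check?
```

Trace:
`result = 19` → result = 19
`z = 21` → z = 21
`val = 30` → val = 30
`check = (result > z) or (z > val and result < val)` → check = False
So check = False

Answer: False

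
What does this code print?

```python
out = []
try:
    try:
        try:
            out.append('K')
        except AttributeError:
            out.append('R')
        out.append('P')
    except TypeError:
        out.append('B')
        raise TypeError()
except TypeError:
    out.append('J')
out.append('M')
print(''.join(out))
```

Execution trace: 'K' (inner try body, no exception) → 'P' (try body, no exception) → 'M' (after the try/except). Output: KPM

Answer: KPM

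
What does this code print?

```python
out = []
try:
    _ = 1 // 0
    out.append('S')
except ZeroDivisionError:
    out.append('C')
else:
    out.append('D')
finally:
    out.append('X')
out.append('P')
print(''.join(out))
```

Execution trace: 'C' (except ZeroDivisionError) → 'X' (finally) → 'P' (after the try/except). Output: CXP

Answer: CXP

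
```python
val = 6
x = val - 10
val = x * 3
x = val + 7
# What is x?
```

Trace:
`val = 6` → val = 6
`x = val - 10` → x = -4
`val = x * 3` → val = -12
`x = val + 7` → x = -5
So x = -5

Answer: -5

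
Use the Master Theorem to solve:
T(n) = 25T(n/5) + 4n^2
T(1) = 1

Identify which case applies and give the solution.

a=25, b=5, f(n)=4n^2. log_5(25) = 2. Since c=2 = 2, Case 2 applies: T(n) = Θ(n^log_b(a) · log n) = O(n^2 log n).

Answer: O(n^2 log n) - Case 2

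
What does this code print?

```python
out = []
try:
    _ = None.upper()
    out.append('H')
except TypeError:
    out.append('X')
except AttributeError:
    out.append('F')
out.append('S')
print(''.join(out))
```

Execution trace: 'F' (except AttributeError) → 'S' (after the try/except). Output: FS

Answer: FS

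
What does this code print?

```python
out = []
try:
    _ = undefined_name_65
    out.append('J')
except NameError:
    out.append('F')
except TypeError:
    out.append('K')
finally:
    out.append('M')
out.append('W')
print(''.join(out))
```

Execution trace: 'F' (except NameError) → 'M' (finally) → 'W' (after the try/except). Output: FMW

Answer: FMW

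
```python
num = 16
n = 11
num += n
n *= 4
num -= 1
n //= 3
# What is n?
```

Trace:
`num = 16` → num = 16
`n = 11` → n = 11
`num += n` → num = 27
`n *= 4` → n = 44
`num -= 1` → num = 26
`n //= 3` → n = 14
So n = 14

Answer: 14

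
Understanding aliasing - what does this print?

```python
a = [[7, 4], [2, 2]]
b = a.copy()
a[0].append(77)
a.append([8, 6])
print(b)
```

Key concept: shallow copy with nested lists.
Step by step:
`a = [[7, 4], [2, 2]]` → a = [[7, 4], [2, 2]]
`b = a.copy()` → b = [[7, 4], [2, 2]]
`a[0].append(77)` → a = [[7, 4, 77], [2, 2]]; b = [[7, 4, 77], [2, 2]]
`a.append([8, 6])` → a = [[7, 4, 77], [2, 2], [8, 6]]
`print(b)` → prints [[7, 4, 77], [2, 2]]

Answer: [[7, 4, 77], [2, 2]]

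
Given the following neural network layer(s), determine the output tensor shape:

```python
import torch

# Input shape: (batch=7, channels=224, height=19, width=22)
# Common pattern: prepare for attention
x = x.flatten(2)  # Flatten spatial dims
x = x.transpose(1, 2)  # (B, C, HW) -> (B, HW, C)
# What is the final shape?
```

Input: (7, 224, 19, 22) -> after flatten(2): (7, 224, 418) -> Output: (7, 418, 224)

Answer: (7, 418, 224)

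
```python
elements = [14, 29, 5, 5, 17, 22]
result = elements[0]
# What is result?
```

Trace:
`elements = [14, 29, 5, 5, 17, 22]` → elements = [14, 29, 5, 5, 17, 22]
`result = elements[0]` → result = 14
So result = 14

Answer: 14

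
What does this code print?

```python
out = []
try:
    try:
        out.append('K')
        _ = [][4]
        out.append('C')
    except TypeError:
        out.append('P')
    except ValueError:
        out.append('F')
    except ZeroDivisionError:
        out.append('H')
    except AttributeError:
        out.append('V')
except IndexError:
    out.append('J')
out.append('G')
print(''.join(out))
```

Execution trace: 'K' (try body) → 'J' (outer except IndexError) → 'G' (after the try/except). Output: KJG

Answer: KJG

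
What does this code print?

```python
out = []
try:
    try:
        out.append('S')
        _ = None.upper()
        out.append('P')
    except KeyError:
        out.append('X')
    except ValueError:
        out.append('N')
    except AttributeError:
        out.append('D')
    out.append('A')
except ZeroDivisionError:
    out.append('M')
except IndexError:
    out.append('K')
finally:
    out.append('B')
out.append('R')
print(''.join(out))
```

Execution trace: 'S' (inner try body) → 'D' (inner except AttributeError) → 'A' (try body, no exception) → 'B' (finally) → 'R' (after the try/except). Output: SDABR

Answer: SDABR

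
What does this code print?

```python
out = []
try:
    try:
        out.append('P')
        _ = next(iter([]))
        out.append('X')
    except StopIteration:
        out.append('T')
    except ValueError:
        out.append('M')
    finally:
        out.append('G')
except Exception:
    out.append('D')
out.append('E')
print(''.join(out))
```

Execution trace: 'P' (inner try body) → 'T' (inner except StopIteration) → 'G' (inner finally) → 'E' (after the try/except). Output: PTGE

Answer: PTGE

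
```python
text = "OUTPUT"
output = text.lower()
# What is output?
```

Trace:
`text = "OUTPUT"` → text = 'OUTPUT'
`output = text.lower()` → output = 'output'
So output = 'output'

Answer: 'output'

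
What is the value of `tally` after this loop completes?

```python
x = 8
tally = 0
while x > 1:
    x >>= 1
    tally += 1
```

Count right shifts until 1
`tally` takes the values: 0 → 1 → 2 → 3

Answer: 3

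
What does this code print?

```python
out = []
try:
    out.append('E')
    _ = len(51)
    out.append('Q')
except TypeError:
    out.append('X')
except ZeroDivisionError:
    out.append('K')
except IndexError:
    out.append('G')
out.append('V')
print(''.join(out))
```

Execution trace: 'E' (try body) → 'X' (except TypeError) → 'V' (after the try/except). Output: EXV

Answer: EXV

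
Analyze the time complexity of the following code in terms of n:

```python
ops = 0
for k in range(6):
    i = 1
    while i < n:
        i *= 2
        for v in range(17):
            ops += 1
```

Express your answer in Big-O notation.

Each loop level contributes: 1 × log n × 1. Multiplying the contributions gives O(log n).

Answer: O(log n)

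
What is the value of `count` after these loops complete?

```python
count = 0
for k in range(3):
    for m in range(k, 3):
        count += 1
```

Upper triangle: 3 + 2 + ... + 1
`count` takes the values: 0 → 1 → 2 → 3 → 4 → 5 → 6

Answer: 6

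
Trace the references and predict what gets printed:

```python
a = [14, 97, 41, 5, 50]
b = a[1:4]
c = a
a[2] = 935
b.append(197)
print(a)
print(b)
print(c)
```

Key concept: slice vs alias.
Step by step:
`a = [14, 97, 41, 5, 50]` → a = [14, 97, 41, 5, 50]
`b = a[1:4]` → b = [97, 41, 5]
`c = a` → c = [14, 97, 41, 5, 50] (same object as a)
`a[2] = 935` → a = [14, 97, 935, 5, 50] (same object as c); c = [14, 97, 935, 5, 50] (same object as a)
`b.append(197)` → b = [97, 41, 5, 197]
`print(a)` → prints [14, 97, 935, 5, 50]
`print(b)` → prints [97, 41, 5, 197]
`print(c)` → prints [14, 97, 935, 5, 50]

Answer:
[14, 97, 935, 5, 50]
[97, 41, 5, 197]
[14, 97, 935, 5, 50]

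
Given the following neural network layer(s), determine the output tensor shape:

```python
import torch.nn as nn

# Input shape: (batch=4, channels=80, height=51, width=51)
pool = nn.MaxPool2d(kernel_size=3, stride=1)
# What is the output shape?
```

Input: (4, 80, 51, 51) -> Output: (4, 80, 49, 49)

Answer: (4, 80, 49, 49)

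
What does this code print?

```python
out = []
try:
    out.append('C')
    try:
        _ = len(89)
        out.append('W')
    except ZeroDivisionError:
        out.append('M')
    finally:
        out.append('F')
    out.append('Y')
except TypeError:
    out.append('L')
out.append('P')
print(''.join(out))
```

Execution trace: 'C' (try body) → 'F' (inner finally) → 'L' (except TypeError) → 'P' (after the try/except). Output: CFLP

Answer: CFLP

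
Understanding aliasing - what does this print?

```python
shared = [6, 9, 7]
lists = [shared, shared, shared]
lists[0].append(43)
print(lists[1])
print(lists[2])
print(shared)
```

Key concept: list of same reference.
Step by step:
`shared = [6, 9, 7]` → shared = [6, 9, 7]
`lists = [shared, shared, shared]` → lists = [[6, 9, 7], [6, 9, 7], [6, 9, 7]]
`lists[0].append(43)` → shared = [6, 9, 7, 43]; lists = [[6, 9, 7, 43], [6, 9, 7, 43], [6, 9, 7, 43]]
`print(lists[1])` → prints [6, 9, 7, 43]
`print(lists[2])` → prints [6, 9, 7, 43]
`print(shared)` → prints [6, 9, 7, 43]

Answer:
[6, 9, 7, 43]
[6, 9, 7, 43]
[6, 9, 7, 43]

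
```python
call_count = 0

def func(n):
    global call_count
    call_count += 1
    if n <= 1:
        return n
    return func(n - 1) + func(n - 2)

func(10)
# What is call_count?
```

Calls(n) = 1 + Calls(n-1) + Calls(n-2); Calls(0)=Calls(1)=1. For n=10 this gives 177.

Answer: 177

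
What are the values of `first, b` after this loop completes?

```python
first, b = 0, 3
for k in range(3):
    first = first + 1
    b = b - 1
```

first goes 0→3, b goes 3→0
`first, b` takes the values: (0, 3) → (1, 3) → (1, 2) → (2, 2) → (2, 1) → (3, 1) → (3, 0)

Answer: 3, 0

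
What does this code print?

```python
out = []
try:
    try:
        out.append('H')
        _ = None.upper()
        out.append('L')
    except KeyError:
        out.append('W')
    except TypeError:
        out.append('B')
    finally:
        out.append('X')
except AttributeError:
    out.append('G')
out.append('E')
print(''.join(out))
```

Execution trace: 'H' (try body) → 'X' (finally) → 'G' (outer except AttributeError) → 'E' (after the try/except). Output: HXGE

Answer: HXGE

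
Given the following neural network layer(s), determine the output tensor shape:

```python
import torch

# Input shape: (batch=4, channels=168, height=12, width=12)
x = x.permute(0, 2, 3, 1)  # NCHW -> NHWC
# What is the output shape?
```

Input: (4, 168, 12, 12) -> Output: (4, 12, 12, 168)

Answer: (4, 12, 12, 168)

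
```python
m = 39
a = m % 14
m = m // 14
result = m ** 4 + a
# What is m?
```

Trace:
`m = 39` → m = 39
`a = m % 14` → a = 11
`m = m // 14` → m = 2
`result = m ** 4 + a` → result = 27
So m = 2

Answer: 2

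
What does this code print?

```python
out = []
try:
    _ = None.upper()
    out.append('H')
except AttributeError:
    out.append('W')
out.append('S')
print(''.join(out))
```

Execution trace: 'W' (except AttributeError) → 'S' (after the try/except). Output: WS

Answer: WS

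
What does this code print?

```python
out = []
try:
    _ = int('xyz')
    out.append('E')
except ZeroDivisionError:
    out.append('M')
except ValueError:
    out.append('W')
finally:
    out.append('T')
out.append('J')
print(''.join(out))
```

Execution trace: 'W' (except ValueError) → 'T' (finally) → 'J' (after the try/except). Output: WTJ

Answer: WTJ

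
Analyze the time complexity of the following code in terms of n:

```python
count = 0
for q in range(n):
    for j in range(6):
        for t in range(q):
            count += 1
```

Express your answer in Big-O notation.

Each loop level contributes: n × 1 × n. Multiplying the contributions gives O(n^2).

Answer: O(n^2)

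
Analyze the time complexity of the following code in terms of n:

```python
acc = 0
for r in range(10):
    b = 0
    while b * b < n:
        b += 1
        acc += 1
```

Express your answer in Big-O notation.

Each loop level contributes: 1 × √n. Multiplying the contributions gives O(√n).

Answer: O(√n)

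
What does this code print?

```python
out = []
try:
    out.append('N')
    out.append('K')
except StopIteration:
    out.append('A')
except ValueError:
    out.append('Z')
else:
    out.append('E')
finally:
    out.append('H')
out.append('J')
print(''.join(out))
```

Execution trace: 'N' (try body) → 'K' (try body, no exception) → 'E' (else) → 'H' (finally) → 'J' (after the try/except). Output: NKEHJ

Answer: NKEHJ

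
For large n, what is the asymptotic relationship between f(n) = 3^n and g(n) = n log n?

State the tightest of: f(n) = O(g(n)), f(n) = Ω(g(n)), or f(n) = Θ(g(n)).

3^n vs n log n: f(n) = Ω(g(n)) but not O(g(n)) — 3^n grows strictly faster than n log n.

Answer: f(n) = Ω(g(n)) but not O(g(n)) — 3^n grows strictly faster than n log n.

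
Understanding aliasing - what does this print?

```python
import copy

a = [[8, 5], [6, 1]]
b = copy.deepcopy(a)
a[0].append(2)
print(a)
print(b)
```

Key concept: deep copy is fully independent.
Step by step:
`a = [[8, 5], [6, 1]]` → a = [[8, 5], [6, 1]]
`b = copy.deepcopy(a)` → b = [[8, 5], [6, 1]]
`a[0].append(2)` → a = [[8, 5, 2], [6, 1]]
`print(a)` → prints [[8, 5, 2], [6, 1]]
`print(b)` → prints [[8, 5], [6, 1]]

Answer:
[[8, 5, 2], [6, 1]]
[[8, 5], [6, 1]]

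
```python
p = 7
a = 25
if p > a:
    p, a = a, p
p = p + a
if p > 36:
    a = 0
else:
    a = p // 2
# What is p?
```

Trace:
`p = 7` → p = 7
`a = 25` → a = 25
`if p > a: ...` → p > a is False → no variable changes
`p = p + a` → p = 32
`if p > 36: ...` → p > 36 is False, take else branch → a = 16
So p = 32

Answer: 32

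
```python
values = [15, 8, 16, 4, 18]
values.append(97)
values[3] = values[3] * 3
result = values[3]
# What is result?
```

Trace:
`values = [15, 8, 16, 4, 18]` → values = [15, 8, 16, 4, 18]
`values.append(97)` → values = [15, 8, 16, 4, 18, 97]
`values[3] = values[3] * 3` → values = [15, 8, 16, 12, 18, 97]
`result = values[3]` → result = 12
So result = 12

Answer: 12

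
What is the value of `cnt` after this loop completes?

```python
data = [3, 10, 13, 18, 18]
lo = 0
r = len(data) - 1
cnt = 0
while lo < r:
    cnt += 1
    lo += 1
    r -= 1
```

Iterations until pointers meet (list length 5)
`cnt` takes the values: 0 → 1 → 2

Answer: 2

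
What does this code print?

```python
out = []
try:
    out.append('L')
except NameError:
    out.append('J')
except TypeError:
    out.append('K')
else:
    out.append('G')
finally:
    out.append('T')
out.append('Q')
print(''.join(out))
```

Execution trace: 'L' (try body, no exception) → 'G' (else) → 'T' (finally) → 'Q' (after the try/except). Output: LGTQ

Answer: LGTQ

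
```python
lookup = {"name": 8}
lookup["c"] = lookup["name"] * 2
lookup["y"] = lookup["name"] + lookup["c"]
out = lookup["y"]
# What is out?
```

Trace:
`lookup = {"name": 8}` → lookup = {'name': 8}
`lookup["c"] = lookup["name"] * 2` → lookup = {'name': 8, 'c': 16}
`lookup["y"] = lookup["name"] + lookup["c"]` → lookup = {'name': 8, 'c': 16, 'y': 24}
`out = lookup["y"]` → out = 24
So out = 24

Answer: 24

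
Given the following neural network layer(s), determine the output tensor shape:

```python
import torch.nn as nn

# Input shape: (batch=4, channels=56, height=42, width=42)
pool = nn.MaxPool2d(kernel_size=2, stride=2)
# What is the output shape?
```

Input: (4, 56, 42, 42) -> Output: (4, 56, 21, 21)

Answer: (4, 56, 21, 21)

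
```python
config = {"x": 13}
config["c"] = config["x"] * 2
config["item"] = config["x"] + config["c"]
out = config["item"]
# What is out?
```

Trace:
`config = {"x": 13}` → config = {'x': 13}
`config["c"] = config["x"] * 2` → config = {'x': 13, 'c': 26}
`config["item"] = config["x"] + config["c"]` → config = {'x': 13, 'c': 26, 'item': 39}
`out = config["item"]` → out = 39
So out = 39

Answer: 39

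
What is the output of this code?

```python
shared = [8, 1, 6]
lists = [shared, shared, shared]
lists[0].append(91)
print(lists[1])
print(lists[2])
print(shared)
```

Key concept: list of same reference.
Step by step:
`shared = [8, 1, 6]` → shared = [8, 1, 6]
`lists = [shared, shared, shared]` → lists = [[8, 1, 6], [8, 1, 6], [8, 1, 6]]
`lists[0].append(91)` → shared = [8, 1, 6, 91]; lists = [[8, 1, 6, 91], [8, 1, 6, 91], [8, 1, 6, 91]]
`print(lists[1])` → prints [8, 1, 6, 91]
`print(lists[2])` → prints [8, 1, 6, 91]
`print(shared)` → prints [8, 1, 6, 91]

Answer:
[8, 1, 6, 91]
[8, 1, 6, 91]
[8, 1, 6, 91]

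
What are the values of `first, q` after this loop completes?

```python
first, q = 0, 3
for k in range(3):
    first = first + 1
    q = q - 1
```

first goes 0→3, q goes 3→0
`first, q` takes the values: (0, 3) → (1, 3) → (1, 2) → (2, 2) → (2, 1) → (3, 1) → (3, 0)

Answer: 3, 0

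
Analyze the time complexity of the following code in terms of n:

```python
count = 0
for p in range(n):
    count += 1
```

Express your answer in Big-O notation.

Each loop level contributes: n. Multiplying the contributions gives O(n).

Answer: O(n)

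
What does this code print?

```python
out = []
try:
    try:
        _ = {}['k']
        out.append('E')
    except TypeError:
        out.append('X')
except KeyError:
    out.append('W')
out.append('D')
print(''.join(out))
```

Execution trace: 'W' (outer except KeyError) → 'D' (after the try/except). Output: WD

Answer: WD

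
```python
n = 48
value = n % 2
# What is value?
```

Trace:
`n = 48` → n = 48
`value = n % 2` → value = 0
So value = 0

Answer: 0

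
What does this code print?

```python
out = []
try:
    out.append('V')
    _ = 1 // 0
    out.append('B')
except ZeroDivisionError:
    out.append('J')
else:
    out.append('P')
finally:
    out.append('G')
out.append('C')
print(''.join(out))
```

Execution trace: 'V' (try body) → 'J' (except ZeroDivisionError) → 'G' (finally) → 'C' (after the try/except). Output: VJGC

Answer: VJGC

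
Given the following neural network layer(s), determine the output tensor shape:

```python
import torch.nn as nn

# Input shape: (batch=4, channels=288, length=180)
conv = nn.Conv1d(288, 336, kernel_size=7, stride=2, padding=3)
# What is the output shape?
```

Input: (4, 288, 180) -> Output: (4, 336, 90)

Answer: (4, 336, 90)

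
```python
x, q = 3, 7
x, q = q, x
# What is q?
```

Trace:
`x, q = 3, 7` → x = 3; q = 7
`x, q = q, x` → x = 7; q = 3
So q = 3

Answer: 3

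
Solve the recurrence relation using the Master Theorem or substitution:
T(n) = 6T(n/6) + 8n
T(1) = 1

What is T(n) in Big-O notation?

By Master Theorem: a=6, b=6, f(n)=8n. Since log_6(6) = 1 and f(n) = Θ(n^1), Case 2 applies. T(n) = O(n log n).

Answer: O(n log n)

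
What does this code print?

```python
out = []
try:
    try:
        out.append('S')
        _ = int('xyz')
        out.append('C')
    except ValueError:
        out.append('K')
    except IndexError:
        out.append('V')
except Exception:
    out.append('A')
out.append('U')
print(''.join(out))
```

Execution trace: 'S' (inner try body) → 'K' (inner except ValueError) → 'U' (after the try/except). Output: SKU

Answer: SKU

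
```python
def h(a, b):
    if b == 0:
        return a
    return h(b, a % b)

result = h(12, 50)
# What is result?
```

h(12, 50) -> h(50, 12) -> h(12, 2) -> h(2, 0) -> 2

Answer: 2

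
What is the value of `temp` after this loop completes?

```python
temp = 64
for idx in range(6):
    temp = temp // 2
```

Halve 6 times: 64 // 2^6 = 1
`temp` takes the values: 64 → 32 → 16 → 8 → 4 → 2 → 1

Answer: 1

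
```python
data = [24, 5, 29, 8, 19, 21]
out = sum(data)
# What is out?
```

Trace:
`data = [24, 5, 29, 8, 19, 21]` → data = [24, 5, 29, 8, 19, 21]
`out = sum(data)` → out = 106
So out = 106

Answer: 106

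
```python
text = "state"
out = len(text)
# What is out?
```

Trace:
`text = "state"` → text = 'state'
`out = len(text)` → out = 5
So out = 5

Answer: 5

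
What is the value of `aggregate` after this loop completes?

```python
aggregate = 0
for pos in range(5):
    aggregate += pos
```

Sum of 0 to 4 = 10
`aggregate` takes the values: 0 → 1 → 3 → 6 → 10

Answer: 10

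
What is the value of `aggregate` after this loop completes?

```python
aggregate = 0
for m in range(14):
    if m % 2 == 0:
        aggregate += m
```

Sum of even numbers 0 to 13
`aggregate` takes the values: 0 → 2 → 6 → 12 → 20 → 30 → 42

Answer: 42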